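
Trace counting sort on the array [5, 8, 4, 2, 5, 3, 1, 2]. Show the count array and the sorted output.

Count array: [0, 1, 2, 1, 1, 2, 0, 0, 1]
(count[i] = number of elements equal to i)
Cumulative count: [0, 1, 3, 4, 5, 7, 7, 7, 8]
Sorted: [1, 2, 2, 3, 4, 5, 5, 8]


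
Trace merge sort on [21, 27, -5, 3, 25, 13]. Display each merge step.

Divide and conquer:
  Merge [27] + [-5] -> [-5, 27]
  Merge [21] + [-5, 27] -> [-5, 21, 27]
  Merge [25] + [13] -> [13, 25]
  Merge [3] + [13, 25] -> [3, 13, 25]
  Merge [-5, 21, 27] + [3, 13, 25] -> [-5, 3, 13, 21, 25, 27]


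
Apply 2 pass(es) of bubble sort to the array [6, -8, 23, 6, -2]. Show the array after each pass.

After pass 1: [-8, 6, 6, -2, 23] (3 swaps)
After pass 2: [-8, 6, -2, 6, 23] (1 swaps)
Total swaps: 4


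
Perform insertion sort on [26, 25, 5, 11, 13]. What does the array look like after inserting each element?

First element 26 is already 'sorted'
Insert 25: shifted 1 elements -> [25, 26, 5, 11, 13]
Insert 5: shifted 2 elements -> [5, 25, 26, 11, 13]
Insert 11: shifted 2 elements -> [5, 11, 25, 26, 13]
Insert 13: shifted 2 elements -> [5, 11, 13, 25, 26]


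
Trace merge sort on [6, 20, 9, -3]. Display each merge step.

Divide and conquer:
  Merge [6] + [20] -> [6, 20]
  Merge [9] + [-3] -> [-3, 9]
  Merge [6, 20] + [-3, 9] -> [-3, 6, 9, 20]


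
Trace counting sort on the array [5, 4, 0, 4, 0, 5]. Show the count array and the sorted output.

Count array: [2, 0, 0, 0, 2, 2]
(count[i] = number of elements equal to i)
Cumulative count: [2, 2, 2, 2, 4, 6]
Sorted: [0, 0, 4, 4, 5, 5]


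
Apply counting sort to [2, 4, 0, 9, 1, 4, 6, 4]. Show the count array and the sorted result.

Count array: [1, 1, 1, 0, 3, 0, 1, 0, 0, 1]
(count[i] = number of elements equal to i)
Cumulative count: [1, 2, 3, 3, 6, 6, 7, 7, 7, 8]
Sorted: [0, 1, 2, 4, 4, 4, 6, 9]


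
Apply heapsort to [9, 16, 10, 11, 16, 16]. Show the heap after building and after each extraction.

Build heap: [16, 16, 16, 11, 9, 10]
Extract 16: [16, 11, 16, 10, 9, 16]
Extract 16: [16, 11, 9, 10, 16, 16]
Extract 16: [11, 10, 9, 16, 16, 16]
Extract 11: [10, 9, 11, 16, 16, 16]
Extract 10: [9, 10, 11, 16, 16, 16]


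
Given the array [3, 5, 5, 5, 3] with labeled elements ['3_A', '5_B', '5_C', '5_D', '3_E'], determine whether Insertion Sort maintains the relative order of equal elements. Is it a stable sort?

Trace Insertion Sort on the labeled array (the key is the number; the letter only tracks identity):
  Insert 5_B at index 1: [3_A, 5_B, 5_C, 5_D, 3_E]
  Insert 5_C at index 2: [3_A, 5_B, 5_C, 5_D, 3_E]
  Insert 5_D at index 3: [3_A, 5_B, 5_C, 5_D, 3_E]
  Insert 3_E at index 1: [3_A, 3_E, 5_B, 5_C, 5_D]
Final order: [3_A, 3_E, 5_B, 5_C, 5_D]
Equal keys:
  value 3: originally 3_A, 3_E; after sorting 3_A, 3_E -> order preserved
  value 5: originally 5_B, 5_C, 5_D; after sorting 5_B, 5_C, 5_D -> order preserved
All equal keys kept their original relative order. Insertion Sort is stable: elements are shifted only while they are strictly greater than the key, so a key is inserted after any equal elements already placed.
Answer: Stable


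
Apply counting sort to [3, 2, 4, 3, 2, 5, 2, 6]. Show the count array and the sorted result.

Count array: [0, 0, 3, 2, 1, 1, 1]
(count[i] = number of elements equal to i)
Cumulative count: [0, 0, 3, 5, 6, 7, 8]
Sorted: [2, 2, 2, 3, 3, 4, 5, 6]


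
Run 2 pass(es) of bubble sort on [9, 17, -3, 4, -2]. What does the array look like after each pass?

After pass 1: [9, -3, 4, -2, 17] (3 swaps)
After pass 2: [-3, 4, -2, 9, 17] (3 swaps)
Total swaps: 6


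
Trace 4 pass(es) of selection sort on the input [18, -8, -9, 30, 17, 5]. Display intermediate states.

Pass 1: Select minimum -9 at index 2, swap -> [-9, -8, 18, 30, 17, 5]
Pass 2: Select minimum -8 at index 1, swap -> [-9, -8, 18, 30, 17, 5]
Pass 3: Select minimum 5 at index 5, swap -> [-9, -8, 5, 30, 17, 18]
Pass 4: Select minimum 17 at index 4, swap -> [-9, -8, 5, 17, 30, 18]


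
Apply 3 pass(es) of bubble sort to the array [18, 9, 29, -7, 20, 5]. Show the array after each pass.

After pass 1: [9, 18, -7, 20, 5, 29] (4 swaps)
After pass 2: [9, -7, 18, 5, 20, 29] (2 swaps)
After pass 3: [-7, 9, 5, 18, 20, 29] (2 swaps)
Total swaps: 8


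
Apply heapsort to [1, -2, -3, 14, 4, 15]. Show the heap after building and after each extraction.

Build heap: [15, 14, 1, -2, 4, -3]
Extract 15: [14, 4, 1, -2, -3, 15]
Extract 14: [4, -2, 1, -3, 14, 15]
Extract 4: [1, -2, -3, 4, 14, 15]
Extract 1: [-2, -3, 1, 4, 14, 15]
Extract -2: [-3, -2, 1, 4, 14, 15]


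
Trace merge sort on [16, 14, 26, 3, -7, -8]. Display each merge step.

Divide and conquer:
  Merge [14] + [26] -> [14, 26]
  Merge [16] + [14, 26] -> [14, 16, 26]
  Merge [-7] + [-8] -> [-8, -7]
  Merge [3] + [-8, -7] -> [-8, -7, 3]
  Merge [14, 16, 26] + [-8, -7, 3] -> [-8, -7, 3, 14, 16, 26]


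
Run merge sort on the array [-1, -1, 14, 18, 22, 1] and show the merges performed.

Divide and conquer:
  Merge [-1] + [14] -> [-1, 14]
  Merge [-1] + [-1, 14] -> [-1, -1, 14]
  Merge [22] + [1] -> [1, 22]
  Merge [18] + [1, 22] -> [1, 18, 22]
  Merge [-1, -1, 14] + [1, 18, 22] -> [-1, -1, 1, 14, 18, 22]


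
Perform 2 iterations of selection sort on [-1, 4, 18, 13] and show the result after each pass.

Pass 1: Select minimum -1 at index 0, swap -> [-1, 4, 18, 13]
Pass 2: Select minimum 4 at index 1, swap -> [-1, 4, 18, 13]


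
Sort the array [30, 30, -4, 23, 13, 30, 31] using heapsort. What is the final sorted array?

Build heap: [31, 30, 30, 23, 13, 30, -4]
Extract 31: [30, 23, 30, -4, 13, 30, 31]
Extract 30: [30, 23, 30, -4, 13, 30, 31]
Extract 30: [30, 23, 13, -4, 30, 30, 31]
Extract 30: [23, -4, 13, 30, 30, 30, 31]
Extract 23: [13, -4, 23, 30, 30, 30, 31]
Extract 13: [-4, 13, 23, 30, 30, 30, 31]


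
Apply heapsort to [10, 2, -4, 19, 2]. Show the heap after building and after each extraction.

Build heap: [19, 10, -4, 2, 2]
Extract 19: [10, 2, -4, 2, 19]
Extract 10: [2, 2, -4, 10, 19]
Extract 2: [2, -4, 2, 10, 19]
Extract 2: [-4, 2, 2, 10, 19]


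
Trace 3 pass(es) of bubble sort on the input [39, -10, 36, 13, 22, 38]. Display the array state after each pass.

After pass 1: [-10, 36, 13, 22, 38, 39] (5 swaps)
After pass 2: [-10, 13, 22, 36, 38, 39] (2 swaps)
After pass 3: [-10, 13, 22, 36, 38, 39] (0 swaps)
Total swaps: 7


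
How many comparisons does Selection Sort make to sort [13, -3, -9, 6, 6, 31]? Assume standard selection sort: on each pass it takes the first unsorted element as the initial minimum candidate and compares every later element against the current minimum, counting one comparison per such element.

Pass 1: scan indices 1..5 for the minimum = 5 comparison(s); min is -9, place at index 0 -> [-9, -3, 13, 6, 6, 31]
Pass 2: scan indices 2..5 for the minimum = 4 comparison(s); min is -3, place at index 1 -> [-9, -3, 13, 6, 6, 31]
Pass 3: scan indices 3..5 for the minimum = 3 comparison(s); min is 6, place at index 2 -> [-9, -3, 6, 13, 6, 31]
Pass 4: scan indices 4..5 for the minimum = 2 comparison(s); min is 6, place at index 3 -> [-9, -3, 6, 6, 13, 31]
Pass 5: scan indices 5..5 for the minimum = 1 comparison(s); min is 13, place at index 4 -> [-9, -3, 6, 6, 13, 31]
Selection sort always scans the whole unsorted suffix, so the count is (n-1) + (n-2) + ... + 1 = n(n-1)/2 = 6*5/2 = 15 regardless of the input order.
Total comparisons: 5 + 4 + 3 + 2 + 1 = 15


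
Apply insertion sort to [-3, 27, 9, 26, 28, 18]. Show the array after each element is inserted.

First element -3 is already 'sorted'
Insert 27: shifted 0 elements -> [-3, 27, 9, 26, 28, 18]
Insert 9: shifted 1 elements -> [-3, 9, 27, 26, 28, 18]
Insert 26: shifted 1 elements -> [-3, 9, 26, 27, 28, 18]
Insert 28: shifted 0 elements -> [-3, 9, 26, 27, 28, 18]
Insert 18: shifted 3 elements -> [-3, 9, 18, 26, 27, 28]


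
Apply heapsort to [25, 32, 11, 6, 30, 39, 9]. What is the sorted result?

Build heap: [39, 32, 25, 6, 30, 11, 9]
Extract 39: [32, 30, 25, 6, 9, 11, 39]
Extract 32: [30, 11, 25, 6, 9, 32, 39]
Extract 30: [25, 11, 9, 6, 30, 32, 39]
Extract 25: [11, 6, 9, 25, 30, 32, 39]
Extract 11: [9, 6, 11, 25, 30, 32, 39]
Extract 9: [6, 9, 11, 25, 30, 32, 39]


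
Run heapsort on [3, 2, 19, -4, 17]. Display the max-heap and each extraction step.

Build heap: [19, 17, 3, -4, 2]
Extract 19: [17, 2, 3, -4, 19]
Extract 17: [3, 2, -4, 17, 19]
Extract 3: [2, -4, 3, 17, 19]
Extract 2: [-4, 2, 3, 17, 19]


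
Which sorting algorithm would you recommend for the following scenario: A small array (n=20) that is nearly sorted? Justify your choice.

Best choice: Insertion sort
Reason: Insertion sort is O(n) for nearly sorted arrays and has low overhead


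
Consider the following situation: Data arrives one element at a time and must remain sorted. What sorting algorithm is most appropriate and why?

Best choice: Insertion sort
Reason: Insertion sort naturally handles online/streaming input by inserting each new element into sorted position


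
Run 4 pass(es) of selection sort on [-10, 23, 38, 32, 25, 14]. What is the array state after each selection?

Pass 1: Select minimum -10 at index 0, swap -> [-10, 23, 38, 32, 25, 14]
Pass 2: Select minimum 14 at index 5, swap -> [-10, 14, 38, 32, 25, 23]
Pass 3: Select minimum 23 at index 5, swap -> [-10, 14, 23, 32, 25, 38]
Pass 4: Select minimum 25 at index 4, swap -> [-10, 14, 23, 25, 32, 38]


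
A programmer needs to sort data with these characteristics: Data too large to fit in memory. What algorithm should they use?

Best choice: External merge sort
Reason: Minimizes disk I/O by sequential reads/writes


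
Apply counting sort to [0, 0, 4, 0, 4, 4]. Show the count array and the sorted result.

Count array: [3, 0, 0, 0, 3]
(count[i] = number of elements equal to i)
Cumulative count: [3, 3, 3, 3, 6]
Sorted: [0, 0, 0, 4, 4, 4]


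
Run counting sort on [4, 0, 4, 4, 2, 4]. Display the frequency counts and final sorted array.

Count array: [1, 0, 1, 0, 4]
(count[i] = number of elements equal to i)
Cumulative count: [1, 1, 2, 2, 6]
Sorted: [0, 2, 4, 4, 4, 4]


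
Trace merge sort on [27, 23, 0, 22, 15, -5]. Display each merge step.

Divide and conquer:
  Merge [23] + [0] -> [0, 23]
  Merge [27] + [0, 23] -> [0, 23, 27]
  Merge [15] + [-5] -> [-5, 15]
  Merge [22] + [-5, 15] -> [-5, 15, 22]
  Merge [0, 23, 27] + [-5, 15, 22] -> [-5, 0, 15, 22, 23, 27]


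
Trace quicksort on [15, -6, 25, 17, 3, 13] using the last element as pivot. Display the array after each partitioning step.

Partition 1: pivot=13 at index 2 -> [-6, 3, 13, 17, 15, 25]
Partition 2: pivot=3 at index 1 -> [-6, 3, 13, 17, 15, 25]
Partition 3: pivot=25 at index 5 -> [-6, 3, 13, 17, 15, 25]
Partition 4: pivot=15 at index 3 -> [-6, 3, 13, 15, 17, 25]


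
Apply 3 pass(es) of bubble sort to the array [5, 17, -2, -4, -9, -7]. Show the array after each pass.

After pass 1: [5, -2, -4, -9, -7, 17] (4 swaps)
After pass 2: [-2, -4, -9, -7, 5, 17] (4 swaps)
After pass 3: [-4, -9, -7, -2, 5, 17] (3 swaps)
Total swaps: 11


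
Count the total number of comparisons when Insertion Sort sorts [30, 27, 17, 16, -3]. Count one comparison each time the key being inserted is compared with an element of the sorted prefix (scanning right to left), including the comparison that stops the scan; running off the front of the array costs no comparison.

Insert 27: 30 > 27 (shift), reached front = 1 comparison(s) -> [27, 30, 17, 16, -3]
Insert 17: 30 > 17 (shift), 27 > 17 (shift), reached front = 2 comparison(s) -> [17, 27, 30, 16, -3]
Insert 16: 30 > 16 (shift), 27 > 16 (shift), 17 > 16 (shift), reached front = 3 comparison(s) -> [16, 17, 27, 30, -3]
Insert -3: 30 > -3 (shift), 27 > -3 (shift), 17 > -3 (shift), 16 > -3 (shift), reached front = 4 comparison(s) -> [-3, 16, 17, 27, 30]
Total comparisons: 1 + 2 + 3 + 4 = 10


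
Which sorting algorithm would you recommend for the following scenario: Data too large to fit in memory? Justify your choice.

Best choice: External merge sort
Reason: Minimizes disk I/O by sequential reads/writes


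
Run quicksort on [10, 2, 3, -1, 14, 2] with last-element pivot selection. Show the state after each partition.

Partition 1: pivot=2 at index 2 -> [2, -1, 2, 10, 14, 3]
Partition 2: pivot=-1 at index 0 -> [-1, 2, 2, 10, 14, 3]
Partition 3: pivot=3 at index 3 -> [-1, 2, 2, 3, 14, 10]
Partition 4: pivot=10 at index 4 -> [-1, 2, 2, 3, 10, 14]


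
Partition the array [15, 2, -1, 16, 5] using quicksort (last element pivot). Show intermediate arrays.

Partition 1: pivot=5 at index 2 -> [2, -1, 5, 16, 15]
Partition 2: pivot=-1 at index 0 -> [-1, 2, 5, 16, 15]
Partition 3: pivot=15 at index 3 -> [-1, 2, 5, 15, 16]


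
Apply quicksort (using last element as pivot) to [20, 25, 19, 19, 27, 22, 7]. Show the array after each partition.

Partition 1: pivot=7 at index 0 -> [7, 25, 19, 19, 27, 22, 20]
Partition 2: pivot=20 at index 3 -> [7, 19, 19, 20, 27, 22, 25]
Partition 3: pivot=19 at index 2 -> [7, 19, 19, 20, 27, 22, 25]
Partition 4: pivot=25 at index 5 -> [7, 19, 19, 20, 22, 25, 27]


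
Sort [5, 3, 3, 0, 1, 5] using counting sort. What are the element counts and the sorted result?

Count array: [1, 1, 0, 2, 0, 2]
(count[i] = number of elements equal to i)
Cumulative count: [1, 2, 2, 4, 4, 6]
Sorted: [0, 1, 3, 3, 5, 5]


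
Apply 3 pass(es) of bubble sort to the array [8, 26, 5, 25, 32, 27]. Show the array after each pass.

After pass 1: [8, 5, 25, 26, 27, 32] (3 swaps)
After pass 2: [5, 8, 25, 26, 27, 32] (1 swaps)
After pass 3: [5, 8, 25, 26, 27, 32] (0 swaps)
Total swaps: 4


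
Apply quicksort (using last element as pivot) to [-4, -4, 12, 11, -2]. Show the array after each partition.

Partition 1: pivot=-2 at index 2 -> [-4, -4, -2, 11, 12]
Partition 2: pivot=-4 at index 1 -> [-4, -4, -2, 11, 12]
Partition 3: pivot=12 at index 4 -> [-4, -4, -2, 11, 12]


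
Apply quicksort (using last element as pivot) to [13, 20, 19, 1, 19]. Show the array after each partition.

Partition 1: pivot=19 at index 3 -> [13, 19, 1, 19, 20]
Partition 2: pivot=1 at index 0 -> [1, 19, 13, 19, 20]
Partition 3: pivot=13 at index 1 -> [1, 13, 19, 19, 20]


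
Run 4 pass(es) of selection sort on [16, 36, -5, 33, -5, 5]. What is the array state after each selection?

Pass 1: Select minimum -5 at index 2, swap -> [-5, 36, 16, 33, -5, 5]
Pass 2: Select minimum -5 at index 4, swap -> [-5, -5, 16, 33, 36, 5]
Pass 3: Select minimum 5 at index 5, swap -> [-5, -5, 5, 33, 36, 16]
Pass 4: Select minimum 16 at index 5, swap -> [-5, -5, 5, 16, 36, 33]


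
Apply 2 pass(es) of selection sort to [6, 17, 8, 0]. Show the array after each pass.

Pass 1: Select minimum 0 at index 3, swap -> [0, 17, 8, 6]
Pass 2: Select minimum 6 at index 3, swap -> [0, 6, 8, 17]


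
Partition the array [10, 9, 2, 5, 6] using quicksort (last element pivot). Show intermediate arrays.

Partition 1: pivot=6 at index 2 -> [2, 5, 6, 9, 10]
Partition 2: pivot=5 at index 1 -> [2, 5, 6, 9, 10]
Partition 3: pivot=10 at index 4 -> [2, 5, 6, 9, 10]


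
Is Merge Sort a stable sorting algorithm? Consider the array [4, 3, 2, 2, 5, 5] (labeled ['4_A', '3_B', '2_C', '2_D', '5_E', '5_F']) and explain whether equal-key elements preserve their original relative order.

Trace Merge Sort on the labeled array (the key is the number; the letter only tracks identity):
  Merge [3_B] + [2_C] -> [2_C, 3_B]
  Merge [4_A] + [2_C, 3_B] -> [2_C, 3_B, 4_A]
  Merge [5_E] + [5_F] -> [5_E, 5_F]
  Merge [2_D] + [5_E, 5_F] -> [2_D, 5_E, 5_F]
  Merge [2_C, 3_B, 4_A] + [2_D, 5_E, 5_F] -> [2_C, 2_D, 3_B, 4_A, 5_E, 5_F]
Final order: [2_C, 2_D, 3_B, 4_A, 5_E, 5_F]
Equal keys:
  value 2: originally 2_C, 2_D; after sorting 2_C, 2_D -> order preserved
  value 5: originally 5_E, 5_F; after sorting 5_E, 5_F -> order preserved
All equal keys kept their original relative order. Merge Sort is stable: when the heads of the two halves are equal the merge takes from the left half first.
Answer: Stable


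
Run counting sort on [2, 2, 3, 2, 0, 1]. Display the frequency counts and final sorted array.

Count array: [1, 1, 3, 1]
(count[i] = number of elements equal to i)
Cumulative count: [1, 2, 5, 6]
Sorted: [0, 1, 2, 2, 2, 3]


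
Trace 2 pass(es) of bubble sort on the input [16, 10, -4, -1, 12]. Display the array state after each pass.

After pass 1: [10, -4, -1, 12, 16] (4 swaps)
After pass 2: [-4, -1, 10, 12, 16] (2 swaps)
Total swaps: 6


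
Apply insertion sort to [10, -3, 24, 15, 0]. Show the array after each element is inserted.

First element 10 is already 'sorted'
Insert -3: shifted 1 elements -> [-3, 10, 24, 15, 0]
Insert 24: shifted 0 elements -> [-3, 10, 24, 15, 0]
Insert 15: shifted 1 elements -> [-3, 10, 15, 24, 0]
Insert 0: shifted 3 elements -> [-3, 0, 10, 15, 24]


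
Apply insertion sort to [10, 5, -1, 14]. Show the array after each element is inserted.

First element 10 is already 'sorted'
Insert 5: shifted 1 elements -> [5, 10, -1, 14]
Insert -1: shifted 2 elements -> [-1, 5, 10, 14]
Insert 14: shifted 0 elements -> [-1, 5, 10, 14]


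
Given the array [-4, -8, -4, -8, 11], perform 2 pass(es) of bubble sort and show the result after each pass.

After pass 1: [-8, -4, -8, -4, 11] (2 swaps)
After pass 2: [-8, -8, -4, -4, 11] (1 swaps)
Total swaps: 3


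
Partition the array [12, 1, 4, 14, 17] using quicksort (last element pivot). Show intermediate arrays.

Partition 1: pivot=17 at index 4 -> [12, 1, 4, 14, 17]
Partition 2: pivot=14 at index 3 -> [12, 1, 4, 14, 17]
Partition 3: pivot=4 at index 1 -> [1, 4, 12, 14, 17]


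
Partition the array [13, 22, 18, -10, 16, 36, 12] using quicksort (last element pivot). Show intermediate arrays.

Partition 1: pivot=12 at index 1 -> [-10, 12, 18, 13, 16, 36, 22]
Partition 2: pivot=22 at index 5 -> [-10, 12, 18, 13, 16, 22, 36]
Partition 3: pivot=16 at index 3 -> [-10, 12, 13, 16, 18, 22, 36]


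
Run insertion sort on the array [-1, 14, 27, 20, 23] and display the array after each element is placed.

First element -1 is already 'sorted'
Insert 14: shifted 0 elements -> [-1, 14, 27, 20, 23]
Insert 27: shifted 0 elements -> [-1, 14, 27, 20, 23]
Insert 20: shifted 1 elements -> [-1, 14, 20, 27, 23]
Insert 23: shifted 1 elements -> [-1, 14, 20, 23, 27]


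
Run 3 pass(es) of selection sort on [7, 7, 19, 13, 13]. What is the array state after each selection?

Pass 1: Select minimum 7 at index 0, swap -> [7, 7, 19, 13, 13]
Pass 2: Select minimum 7 at index 1, swap -> [7, 7, 19, 13, 13]
Pass 3: Select minimum 13 at index 3, swap -> [7, 7, 13, 19, 13]


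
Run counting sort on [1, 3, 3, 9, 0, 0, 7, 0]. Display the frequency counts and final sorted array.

Count array: [3, 1, 0, 2, 0, 0, 0, 1, 0, 1]
(count[i] = number of elements equal to i)
Cumulative count: [3, 4, 4, 6, 6, 6, 6, 7, 7, 8]
Sorted: [0, 0, 0, 1, 3, 3, 7, 9]


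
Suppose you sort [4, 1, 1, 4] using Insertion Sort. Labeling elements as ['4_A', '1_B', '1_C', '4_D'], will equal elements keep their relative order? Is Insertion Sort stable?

Trace Insertion Sort on the labeled array (the key is the number; the letter only tracks identity):
  Insert 1_B at index 0: [1_B, 4_A, 1_C, 4_D]
  Insert 1_C at index 1: [1_B, 1_C, 4_A, 4_D]
  Insert 4_D at index 3: [1_B, 1_C, 4_A, 4_D]
Final order: [1_B, 1_C, 4_A, 4_D]
Equal keys:
  value 1: originally 1_B, 1_C; after sorting 1_B, 1_C -> order preserved
  value 4: originally 4_A, 4_D; after sorting 4_A, 4_D -> order preserved
All equal keys kept their original relative order. Insertion Sort is stable: elements are shifted only while they are strictly greater than the key, so a key is inserted after any equal elements already placed.
Answer: Stable


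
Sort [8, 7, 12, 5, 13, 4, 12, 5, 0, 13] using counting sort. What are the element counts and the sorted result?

Count array: [1, 0, 0, 0, 1, 2, 0, 1, 1, 0, 0, 0, 2, 2]
(count[i] = number of elements equal to i)
Cumulative count: [1, 1, 1, 1, 2, 4, 4, 5, 6, 6, 6, 6, 8, 10]
Sorted: [0, 4, 5, 5, 7, 8, 12, 12, 13, 13]


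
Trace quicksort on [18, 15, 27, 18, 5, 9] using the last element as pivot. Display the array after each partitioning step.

Partition 1: pivot=9 at index 1 -> [5, 9, 27, 18, 18, 15]
Partition 2: pivot=15 at index 2 -> [5, 9, 15, 18, 18, 27]
Partition 3: pivot=27 at index 5 -> [5, 9, 15, 18, 18, 27]
Partition 4: pivot=18 at index 4 -> [5, 9, 15, 18, 18, 27]


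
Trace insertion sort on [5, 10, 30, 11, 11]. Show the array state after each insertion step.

First element 5 is already 'sorted'
Insert 10: shifted 0 elements -> [5, 10, 30, 11, 11]
Insert 30: shifted 0 elements -> [5, 10, 30, 11, 11]
Insert 11: shifted 1 elements -> [5, 10, 11, 30, 11]
Insert 11: shifted 1 elements -> [5, 10, 11, 11, 30]


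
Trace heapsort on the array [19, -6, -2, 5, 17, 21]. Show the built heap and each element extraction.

Build heap: [21, 17, 19, 5, -6, -2]
Extract 21: [19, 17, -2, 5, -6, 21]
Extract 19: [17, 5, -2, -6, 19, 21]
Extract 17: [5, -6, -2, 17, 19, 21]
Extract 5: [-2, -6, 5, 17, 19, 21]
Extract -2: [-6, -2, 5, 17, 19, 21]


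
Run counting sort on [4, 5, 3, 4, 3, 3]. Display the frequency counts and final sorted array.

Count array: [0, 0, 0, 3, 2, 1]
(count[i] = number of elements equal to i)
Cumulative count: [0, 0, 0, 3, 5, 6]
Sorted: [3, 3, 3, 4, 4, 5]


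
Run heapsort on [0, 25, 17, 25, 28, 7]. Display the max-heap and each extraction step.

Build heap: [28, 25, 17, 0, 25, 7]
Extract 28: [25, 25, 17, 0, 7, 28]
Extract 25: [25, 7, 17, 0, 25, 28]
Extract 25: [17, 7, 0, 25, 25, 28]
Extract 17: [7, 0, 17, 25, 25, 28]
Extract 7: [0, 7, 17, 25, 25, 28]


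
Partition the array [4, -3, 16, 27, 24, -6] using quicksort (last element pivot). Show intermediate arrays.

Partition 1: pivot=-6 at index 0 -> [-6, -3, 16, 27, 24, 4]
Partition 2: pivot=4 at index 2 -> [-6, -3, 4, 27, 24, 16]
Partition 3: pivot=16 at index 3 -> [-6, -3, 4, 16, 24, 27]
Partition 4: pivot=27 at index 5 -> [-6, -3, 4, 16, 24, 27]


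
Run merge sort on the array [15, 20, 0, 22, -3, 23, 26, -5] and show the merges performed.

Divide and conquer:
  Merge [15] + [20] -> [15, 20]
  Merge [0] + [22] -> [0, 22]
  Merge [15, 20] + [0, 22] -> [0, 15, 20, 22]
  Merge [-3] + [23] -> [-3, 23]
  Merge [26] + [-5] -> [-5, 26]
  Merge [-3, 23] + [-5, 26] -> [-5, -3, 23, 26]
  Merge [0, 15, 20, 22] + [-5, -3, 23, 26] -> [-5, -3, 0, 15, 20, 22, 23, 26]


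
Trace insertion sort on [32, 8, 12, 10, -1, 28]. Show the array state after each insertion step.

First element 32 is already 'sorted'
Insert 8: shifted 1 elements -> [8, 32, 12, 10, -1, 28]
Insert 12: shifted 1 elements -> [8, 12, 32, 10, -1, 28]
Insert 10: shifted 2 elements -> [8, 10, 12, 32, -1, 28]
Insert -1: shifted 4 elements -> [-1, 8, 10, 12, 32, 28]
Insert 28: shifted 1 elements -> [-1, 8, 10, 12, 28, 32]


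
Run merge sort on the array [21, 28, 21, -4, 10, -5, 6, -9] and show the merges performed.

Divide and conquer:
  Merge [21] + [28] -> [21, 28]
  Merge [21] + [-4] -> [-4, 21]
  Merge [21, 28] + [-4, 21] -> [-4, 21, 21, 28]
  Merge [10] + [-5] -> [-5, 10]
  Merge [6] + [-9] -> [-9, 6]
  Merge [-5, 10] + [-9, 6] -> [-9, -5, 6, 10]
  Merge [-4, 21, 21, 28] + [-9, -5, 6, 10] -> [-9, -5, -4, 6, 10, 21, 21, 28]


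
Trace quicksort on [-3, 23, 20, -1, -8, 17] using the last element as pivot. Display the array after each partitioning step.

Partition 1: pivot=17 at index 3 -> [-3, -1, -8, 17, 20, 23]
Partition 2: pivot=-8 at index 0 -> [-8, -1, -3, 17, 20, 23]
Partition 3: pivot=-3 at index 1 -> [-8, -3, -1, 17, 20, 23]
Partition 4: pivot=23 at index 5 -> [-8, -3, -1, 17, 20, 23]


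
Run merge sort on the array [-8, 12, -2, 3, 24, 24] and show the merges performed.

Divide and conquer:
  Merge [12] + [-2] -> [-2, 12]
  Merge [-8] + [-2, 12] -> [-8, -2, 12]
  Merge [24] + [24] -> [24, 24]
  Merge [3] + [24, 24] -> [3, 24, 24]
  Merge [-8, -2, 12] + [3, 24, 24] -> [-8, -2, 3, 12, 24, 24]


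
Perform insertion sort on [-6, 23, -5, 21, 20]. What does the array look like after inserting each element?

First element -6 is already 'sorted'
Insert 23: shifted 0 elements -> [-6, 23, -5, 21, 20]
Insert -5: shifted 1 elements -> [-6, -5, 23, 21, 20]
Insert 21: shifted 1 elements -> [-6, -5, 21, 23, 20]
Insert 20: shifted 2 elements -> [-6, -5, 20, 21, 23]


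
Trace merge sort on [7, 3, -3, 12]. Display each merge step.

Divide and conquer:
  Merge [7] + [3] -> [3, 7]
  Merge [-3] + [12] -> [-3, 12]
  Merge [3, 7] + [-3, 12] -> [-3, 3, 7, 12]


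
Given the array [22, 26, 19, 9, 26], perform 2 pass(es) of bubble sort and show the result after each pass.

After pass 1: [22, 19, 9, 26, 26] (2 swaps)
After pass 2: [19, 9, 22, 26, 26] (2 swaps)
Total swaps: 4


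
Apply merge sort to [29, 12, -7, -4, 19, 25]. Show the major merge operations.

Divide and conquer:
  Merge [12] + [-7] -> [-7, 12]
  Merge [29] + [-7, 12] -> [-7, 12, 29]
  Merge [19] + [25] -> [19, 25]
  Merge [-4] + [19, 25] -> [-4, 19, 25]
  Merge [-7, 12, 29] + [-4, 19, 25] -> [-7, -4, 12, 19, 25, 29]


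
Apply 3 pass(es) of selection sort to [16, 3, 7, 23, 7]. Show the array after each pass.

Pass 1: Select minimum 3 at index 1, swap -> [3, 16, 7, 23, 7]
Pass 2: Select minimum 7 at index 2, swap -> [3, 7, 16, 23, 7]
Pass 3: Select minimum 7 at index 4, swap -> [3, 7, 7, 23, 16]


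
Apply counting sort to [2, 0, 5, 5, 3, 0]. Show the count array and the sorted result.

Count array: [2, 0, 1, 1, 0, 2]
(count[i] = number of elements equal to i)
Cumulative count: [2, 2, 3, 4, 4, 6]
Sorted: [0, 0, 2, 3, 5, 5]


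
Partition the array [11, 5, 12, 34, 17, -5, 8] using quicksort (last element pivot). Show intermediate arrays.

Partition 1: pivot=8 at index 2 -> [5, -5, 8, 34, 17, 11, 12]
Partition 2: pivot=-5 at index 0 -> [-5, 5, 8, 34, 17, 11, 12]
Partition 3: pivot=12 at index 4 -> [-5, 5, 8, 11, 12, 34, 17]
Partition 4: pivot=17 at index 5 -> [-5, 5, 8, 11, 12, 17, 34]


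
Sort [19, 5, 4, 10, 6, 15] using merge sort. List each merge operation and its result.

Divide and conquer:
  Merge [5] + [4] -> [4, 5]
  Merge [19] + [4, 5] -> [4, 5, 19]
  Merge [6] + [15] -> [6, 15]
  Merge [10] + [6, 15] -> [6, 10, 15]
  Merge [4, 5, 19] + [6, 10, 15] -> [4, 5, 6, 10, 15, 19]


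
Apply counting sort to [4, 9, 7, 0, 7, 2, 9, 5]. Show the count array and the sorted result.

Count array: [1, 0, 1, 0, 1, 1, 0, 2, 0, 2]
(count[i] = number of elements equal to i)
Cumulative count: [1, 1, 2, 2, 3, 4, 4, 6, 6, 8]
Sorted: [0, 2, 4, 5, 7, 7, 9, 9]


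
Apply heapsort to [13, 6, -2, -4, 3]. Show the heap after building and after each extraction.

Build heap: [13, 6, -2, -4, 3]
Extract 13: [6, 3, -2, -4, 13]
Extract 6: [3, -4, -2, 6, 13]
Extract 3: [-2, -4, 3, 6, 13]
Extract -2: [-4, -2, 3, 6, 13]


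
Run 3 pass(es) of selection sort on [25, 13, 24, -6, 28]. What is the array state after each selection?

Pass 1: Select minimum -6 at index 3, swap -> [-6, 13, 24, 25, 28]
Pass 2: Select minimum 13 at index 1, swap -> [-6, 13, 24, 25, 28]
Pass 3: Select minimum 24 at index 2, swap -> [-6, 13, 24, 25, 28]


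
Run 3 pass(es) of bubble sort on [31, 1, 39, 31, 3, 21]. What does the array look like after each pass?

After pass 1: [1, 31, 31, 3, 21, 39] (4 swaps)
After pass 2: [1, 31, 3, 21, 31, 39] (2 swaps)
After pass 3: [1, 3, 21, 31, 31, 39] (2 swaps)
Total swaps: 8


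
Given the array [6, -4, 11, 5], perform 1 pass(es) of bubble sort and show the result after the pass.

After pass 1: [-4, 6, 5, 11] (2 swaps)
Total swaps: 2


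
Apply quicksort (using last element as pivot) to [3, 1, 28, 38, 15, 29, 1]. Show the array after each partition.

Partition 1: pivot=1 at index 1 -> [1, 1, 28, 38, 15, 29, 3]
Partition 2: pivot=3 at index 2 -> [1, 1, 3, 38, 15, 29, 28]
Partition 3: pivot=28 at index 4 -> [1, 1, 3, 15, 28, 29, 38]
Partition 4: pivot=38 at index 6 -> [1, 1, 3, 15, 28, 29, 38]


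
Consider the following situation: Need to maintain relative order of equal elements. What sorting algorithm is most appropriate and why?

Best choice: Merge sort or Insertion sort
Reason: Both are stable; quicksort and heapsort are not stable


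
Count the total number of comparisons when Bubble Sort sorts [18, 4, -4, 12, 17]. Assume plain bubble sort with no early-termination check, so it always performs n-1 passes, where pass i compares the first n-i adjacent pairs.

Pass 1: compare adjacent pairs (0,1)..(3,4) = 4 comparison(s), 4 swap(s) -> [4, -4, 12, 17, 18]
Pass 2: compare adjacent pairs (0,1)..(2,3) = 3 comparison(s), 1 swap(s) -> [-4, 4, 12, 17, 18]
Pass 3: compare adjacent pairs (0,1)..(1,2) = 2 comparison(s), 0 swap(s) -> [-4, 4, 12, 17, 18]
Pass 4: compare adjacent pairs (0,1)..(0,1) = 1 comparison(s), 0 swap(s) -> [-4, 4, 12, 17, 18]
Total comparisons: 4 + 3 + 2 + 1 = 10


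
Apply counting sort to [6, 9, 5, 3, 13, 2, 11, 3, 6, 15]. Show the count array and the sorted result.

Count array: [0, 0, 1, 2, 0, 1, 2, 0, 0, 1, 0, 1, 0, 1, 0, 1]
(count[i] = number of elements equal to i)
Cumulative count: [0, 0, 1, 3, 3, 4, 6, 6, 6, 7, 7, 8, 8, 9, 9, 10]
Sorted: [2, 3, 3, 5, 6, 6, 9, 11, 13, 15]


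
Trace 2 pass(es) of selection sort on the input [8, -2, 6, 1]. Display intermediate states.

Pass 1: Select minimum -2 at index 1, swap -> [-2, 8, 6, 1]
Pass 2: Select minimum 1 at index 3, swap -> [-2, 1, 6, 8]


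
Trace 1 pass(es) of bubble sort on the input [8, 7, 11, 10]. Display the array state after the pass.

After pass 1: [7, 8, 10, 11] (2 swaps)
Total swaps: 2


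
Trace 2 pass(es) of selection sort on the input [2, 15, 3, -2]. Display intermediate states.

Pass 1: Select minimum -2 at index 3, swap -> [-2, 15, 3, 2]
Pass 2: Select minimum 2 at index 3, swap -> [-2, 2, 3, 15]


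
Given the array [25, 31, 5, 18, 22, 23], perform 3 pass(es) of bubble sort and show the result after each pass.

After pass 1: [25, 5, 18, 22, 23, 31] (4 swaps)
After pass 2: [5, 18, 22, 23, 25, 31] (4 swaps)
After pass 3: [5, 18, 22, 23, 25, 31] (0 swaps)
Total swaps: 8


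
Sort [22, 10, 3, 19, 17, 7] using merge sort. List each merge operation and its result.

Divide and conquer:
  Merge [10] + [3] -> [3, 10]
  Merge [22] + [3, 10] -> [3, 10, 22]
  Merge [17] + [7] -> [7, 17]
  Merge [19] + [7, 17] -> [7, 17, 19]
  Merge [3, 10, 22] + [7, 17, 19] -> [3, 7, 10, 17, 19, 22]


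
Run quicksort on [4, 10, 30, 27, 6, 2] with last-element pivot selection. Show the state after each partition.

Partition 1: pivot=2 at index 0 -> [2, 10, 30, 27, 6, 4]
Partition 2: pivot=4 at index 1 -> [2, 4, 30, 27, 6, 10]
Partition 3: pivot=10 at index 3 -> [2, 4, 6, 10, 30, 27]
Partition 4: pivot=27 at index 4 -> [2, 4, 6, 10, 27, 30]


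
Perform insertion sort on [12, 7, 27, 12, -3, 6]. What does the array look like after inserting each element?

First element 12 is already 'sorted'
Insert 7: shifted 1 elements -> [7, 12, 27, 12, -3, 6]
Insert 27: shifted 0 elements -> [7, 12, 27, 12, -3, 6]
Insert 12: shifted 1 elements -> [7, 12, 12, 27, -3, 6]
Insert -3: shifted 4 elements -> [-3, 7, 12, 12, 27, 6]
Insert 6: shifted 4 elements -> [-3, 6, 7, 12, 12, 27]


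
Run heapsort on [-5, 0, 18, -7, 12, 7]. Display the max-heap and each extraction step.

Build heap: [18, 12, 7, -7, 0, -5]
Extract 18: [12, 0, 7, -7, -5, 18]
Extract 12: [7, 0, -5, -7, 12, 18]
Extract 7: [0, -7, -5, 7, 12, 18]
Extract 0: [-5, -7, 0, 7, 12, 18]
Extract -5: [-7, -5, 0, 7, 12, 18]


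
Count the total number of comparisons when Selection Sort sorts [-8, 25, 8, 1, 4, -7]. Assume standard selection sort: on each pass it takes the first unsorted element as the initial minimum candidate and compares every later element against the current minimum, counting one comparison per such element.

Pass 1: scan indices 1..5 for the minimum = 5 comparison(s); min is -8, place at index 0 -> [-8, 25, 8, 1, 4, -7]
Pass 2: scan indices 2..5 for the minimum = 4 comparison(s); min is -7, place at index 1 -> [-8, -7, 8, 1, 4, 25]
Pass 3: scan indices 3..5 for the minimum = 3 comparison(s); min is 1, place at index 2 -> [-8, -7, 1, 8, 4, 25]
Pass 4: scan indices 4..5 for the minimum = 2 comparison(s); min is 4, place at index 3 -> [-8, -7, 1, 4, 8, 25]
Pass 5: scan indices 5..5 for the minimum = 1 comparison(s); min is 8, place at index 4 -> [-8, -7, 1, 4, 8, 25]
Selection sort always scans the whole unsorted suffix, so the count is (n-1) + (n-2) + ... + 1 = n(n-1)/2 = 6*5/2 = 15 regardless of the input order.
Total comparisons: 5 + 4 + 3 + 2 + 1 = 15


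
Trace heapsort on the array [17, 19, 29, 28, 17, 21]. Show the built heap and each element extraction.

Build heap: [29, 28, 21, 19, 17, 17]
Extract 29: [28, 19, 21, 17, 17, 29]
Extract 28: [21, 19, 17, 17, 28, 29]
Extract 21: [19, 17, 17, 21, 28, 29]
Extract 19: [17, 17, 19, 21, 28, 29]
Extract 17: [17, 17, 19, 21, 28, 29]


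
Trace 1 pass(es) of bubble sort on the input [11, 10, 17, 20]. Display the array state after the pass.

After pass 1: [10, 11, 17, 20] (1 swaps)
Total swaps: 1


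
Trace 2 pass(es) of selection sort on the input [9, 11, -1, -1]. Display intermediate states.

Pass 1: Select minimum -1 at index 2, swap -> [-1, 11, 9, -1]
Pass 2: Select minimum -1 at index 3, swap -> [-1, -1, 9, 11]


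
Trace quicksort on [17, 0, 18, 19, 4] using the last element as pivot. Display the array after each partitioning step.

Partition 1: pivot=4 at index 1 -> [0, 4, 18, 19, 17]
Partition 2: pivot=17 at index 2 -> [0, 4, 17, 19, 18]
Partition 3: pivot=18 at index 3 -> [0, 4, 17, 18, 19]


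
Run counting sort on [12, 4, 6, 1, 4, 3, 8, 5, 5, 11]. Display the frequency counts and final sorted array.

Count array: [0, 1, 0, 1, 2, 2, 1, 0, 1, 0, 0, 1, 1]
(count[i] = number of elements equal to i)
Cumulative count: [0, 1, 1, 2, 4, 6, 7, 7, 8, 8, 8, 9, 10]
Sorted: [1, 3, 4, 4, 5, 5, 6, 8, 11, 12]


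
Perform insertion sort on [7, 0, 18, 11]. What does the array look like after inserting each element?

First element 7 is already 'sorted'
Insert 0: shifted 1 elements -> [0, 7, 18, 11]
Insert 18: shifted 0 elements -> [0, 7, 18, 11]
Insert 11: shifted 1 elements -> [0, 7, 11, 18]


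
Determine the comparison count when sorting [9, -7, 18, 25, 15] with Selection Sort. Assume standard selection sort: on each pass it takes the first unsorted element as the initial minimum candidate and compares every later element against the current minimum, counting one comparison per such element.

Pass 1: scan indices 1..4 for the minimum = 4 comparison(s); min is -7, place at index 0 -> [-7, 9, 18, 25, 15]
Pass 2: scan indices 2..4 for the minimum = 3 comparison(s); min is 9, place at index 1 -> [-7, 9, 18, 25, 15]
Pass 3: scan indices 3..4 for the minimum = 2 comparison(s); min is 15, place at index 2 -> [-7, 9, 15, 25, 18]
Pass 4: scan indices 4..4 for the minimum = 1 comparison(s); min is 18, place at index 3 -> [-7, 9, 15, 18, 25]
Selection sort always scans the whole unsorted suffix, so the count is (n-1) + (n-2) + ... + 1 = n(n-1)/2 = 5*4/2 = 10 regardless of the input order.
Total comparisons: 4 + 3 + 2 + 1 = 10


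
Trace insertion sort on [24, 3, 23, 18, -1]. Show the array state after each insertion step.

First element 24 is already 'sorted'
Insert 3: shifted 1 elements -> [3, 24, 23, 18, -1]
Insert 23: shifted 1 elements -> [3, 23, 24, 18, -1]
Insert 18: shifted 2 elements -> [3, 18, 23, 24, -1]
Insert -1: shifted 4 elements -> [-1, 3, 18, 23, 24]


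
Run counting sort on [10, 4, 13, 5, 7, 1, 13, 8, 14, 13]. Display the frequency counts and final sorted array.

Count array: [0, 1, 0, 0, 1, 1, 0, 1, 1, 0, 1, 0, 0, 3, 1]
(count[i] = number of elements equal to i)
Cumulative count: [0, 1, 1, 1, 2, 3, 3, 4, 5, 5, 6, 6, 6, 9, 10]
Sorted: [1, 4, 5, 7, 8, 10, 13, 13, 13, 14]


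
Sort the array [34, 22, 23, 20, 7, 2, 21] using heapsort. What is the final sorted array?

Build heap: [34, 22, 23, 20, 7, 2, 21]
Extract 34: [23, 22, 21, 20, 7, 2, 34]
Extract 23: [22, 20, 21, 2, 7, 23, 34]
Extract 22: [21, 20, 7, 2, 22, 23, 34]
Extract 21: [20, 2, 7, 21, 22, 23, 34]
Extract 20: [7, 2, 20, 21, 22, 23, 34]
Extract 7: [2, 7, 20, 21, 22, 23, 34]


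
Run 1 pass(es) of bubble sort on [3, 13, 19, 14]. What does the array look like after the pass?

After pass 1: [3, 13, 14, 19] (1 swaps)
Total swaps: 1


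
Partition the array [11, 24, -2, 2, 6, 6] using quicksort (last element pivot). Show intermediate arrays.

Partition 1: pivot=6 at index 3 -> [-2, 2, 6, 6, 11, 24]
Partition 2: pivot=6 at index 2 -> [-2, 2, 6, 6, 11, 24]
Partition 3: pivot=2 at index 1 -> [-2, 2, 6, 6, 11, 24]
Partition 4: pivot=24 at index 5 -> [-2, 2, 6, 6, 11, 24]


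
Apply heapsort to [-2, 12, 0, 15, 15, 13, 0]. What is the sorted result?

Build heap: [15, 15, 13, 12, -2, 0, 0]
Extract 15: [15, 12, 13, 0, -2, 0, 15]
Extract 15: [13, 12, 0, 0, -2, 15, 15]
Extract 13: [12, 0, 0, -2, 13, 15, 15]
Extract 12: [0, -2, 0, 12, 13, 15, 15]
Extract 0: [0, -2, 0, 12, 13, 15, 15]
Extract 0: [-2, 0, 0, 12, 13, 15, 15]


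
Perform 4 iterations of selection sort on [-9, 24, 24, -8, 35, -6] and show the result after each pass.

Pass 1: Select minimum -9 at index 0, swap -> [-9, 24, 24, -8, 35, -6]
Pass 2: Select minimum -8 at index 3, swap -> [-9, -8, 24, 24, 35, -6]
Pass 3: Select minimum -6 at index 5, swap -> [-9, -8, -6, 24, 35, 24]
Pass 4: Select minimum 24 at index 3, swap -> [-9, -8, -6, 24, 35, 24]


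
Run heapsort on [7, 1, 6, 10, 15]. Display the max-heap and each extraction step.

Build heap: [15, 10, 6, 7, 1]
Extract 15: [10, 7, 6, 1, 15]
Extract 10: [7, 1, 6, 10, 15]
Extract 7: [6, 1, 7, 10, 15]
Extract 6: [1, 6, 7, 10, 15]


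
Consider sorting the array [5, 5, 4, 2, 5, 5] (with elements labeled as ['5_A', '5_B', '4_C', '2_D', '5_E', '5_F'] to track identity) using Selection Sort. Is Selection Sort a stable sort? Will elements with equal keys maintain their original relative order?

Trace Selection Sort on the labeled array (the key is the number; the letter only tracks identity):
  Pass 1: minimum of unsorted part is 2_D at index 3; swap it with 5_A at index 0 -> [2_D, 5_B, 4_C, 5_A, 5_E, 5_F]
  Pass 2: minimum of unsorted part is 4_C at index 2; swap it with 5_B at index 1 -> [2_D, 4_C, 5_B, 5_A, 5_E, 5_F]
  Pass 3: minimum 5_B is already at index 2; no swap -> [2_D, 4_C, 5_B, 5_A, 5_E, 5_F]
  Pass 4: minimum 5_A is already at index 3; no swap -> [2_D, 4_C, 5_B, 5_A, 5_E, 5_F]
  Pass 5: minimum 5_E is already at index 4; no swap -> [2_D, 4_C, 5_B, 5_A, 5_E, 5_F]
Final order: [2_D, 4_C, 5_B, 5_A, 5_E, 5_F]
Equal keys:
  value 5: originally 5_A, 5_B, 5_E, 5_F; after sorting 5_B, 5_A, 5_E, 5_F -> order changed
Equal keys were reordered, so Selection Sort is not stable: the long-range swap that moves the minimum into place can carry an element past an equal key. (One such input is enough; an unstable sort may happen to preserve order on other inputs, but it gives no guarantee.)
Answer: Not stable


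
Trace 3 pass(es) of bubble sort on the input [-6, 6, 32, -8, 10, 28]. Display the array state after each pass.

After pass 1: [-6, 6, -8, 10, 28, 32] (3 swaps)
After pass 2: [-6, -8, 6, 10, 28, 32] (1 swaps)
After pass 3: [-8, -6, 6, 10, 28, 32] (1 swaps)
Total swaps: 5


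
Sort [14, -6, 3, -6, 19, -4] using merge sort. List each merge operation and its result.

Divide and conquer:
  Merge [-6] + [3] -> [-6, 3]
  Merge [14] + [-6, 3] -> [-6, 3, 14]
  Merge [19] + [-4] -> [-4, 19]
  Merge [-6] + [-4, 19] -> [-6, -4, 19]
  Merge [-6, 3, 14] + [-6, -4, 19] -> [-6, -6, -4, 3, 14, 19]


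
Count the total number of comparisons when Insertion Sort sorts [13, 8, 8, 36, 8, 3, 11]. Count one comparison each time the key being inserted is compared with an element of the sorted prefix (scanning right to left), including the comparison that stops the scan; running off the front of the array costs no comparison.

Insert 8: 13 > 8 (shift), reached front = 1 comparison(s) -> [8, 13, 8, 36, 8, 3, 11]
Insert 8: 13 > 8 (shift), 8 <= 8 (stop) = 2 comparison(s) -> [8, 8, 13, 36, 8, 3, 11]
Insert 36: 13 <= 36 (stop) = 1 comparison(s) -> [8, 8, 13, 36, 8, 3, 11]
Insert 8: 36 > 8 (shift), 13 > 8 (shift), 8 <= 8 (stop) = 3 comparison(s) -> [8, 8, 8, 13, 36, 3, 11]
Insert 3: 36 > 3 (shift), 13 > 3 (shift), 8 > 3 (shift), 8 > 3 (shift), 8 > 3 (shift), reached front = 5 comparison(s) -> [3, 8, 8, 8, 13, 36, 11]
Insert 11: 36 > 11 (shift), 13 > 11 (shift), 8 <= 11 (stop) = 3 comparison(s) -> [3, 8, 8, 8, 11, 13, 36]
Total comparisons: 1 + 2 + 1 + 3 + 5 + 3 = 15
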